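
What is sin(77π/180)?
sin(77π/180) = 0.9744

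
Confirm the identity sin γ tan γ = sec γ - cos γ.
RHS = 1/cos γ - cos γ = (1 - cos²γ)/cos γ = sin²γ/cos γ = sin γ · (sin γ/cos γ) = sin γ tan γ = LHS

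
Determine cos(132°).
cos(132°) = -0.6691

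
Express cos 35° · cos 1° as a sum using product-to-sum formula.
cos 35° cos 1° = (1/2)[cos(35°-1°) + cos(35°+1°)]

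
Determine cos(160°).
cos(160°) = -0.9397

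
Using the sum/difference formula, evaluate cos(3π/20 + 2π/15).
cos(3π/20 + 2π/15) = cos 3π/20 cos 2π/15 - sin 3π/20 sin 2π/15 = 0.6293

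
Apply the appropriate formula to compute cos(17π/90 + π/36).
cos(17π/90 + π/36) = cos 17π/90 cos π/36 - sin 17π/90 sin π/36 = 0.7771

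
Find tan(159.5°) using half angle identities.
tan(159.5°) = sin 319° / (1 + cos 319°) = -0.3739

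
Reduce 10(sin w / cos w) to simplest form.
10(sin w / cos w) = 10(tan w) (using Quotient identity)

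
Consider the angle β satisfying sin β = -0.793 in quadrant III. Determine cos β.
cos β = ±√(1 - sin²β) = -0.6092 (negative in QIII)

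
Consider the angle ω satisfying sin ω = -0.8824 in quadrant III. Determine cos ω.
cos ω = ±√(1 - sin²ω) = -0.4705 (negative in QIII)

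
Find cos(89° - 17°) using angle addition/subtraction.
cos(89° - 17°) = cos 89° cos 17° + sin 89° sin 17° = 0.309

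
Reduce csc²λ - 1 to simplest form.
csc²λ - 1 = cot²λ (using Pythagorean identity)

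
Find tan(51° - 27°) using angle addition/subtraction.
tan(51° - 27°) = (tan 51° - tan 27°)/(1 + tan 51° tan 27°) = 0.4452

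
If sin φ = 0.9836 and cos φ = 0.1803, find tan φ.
tan φ = sin φ / cos φ = 5.455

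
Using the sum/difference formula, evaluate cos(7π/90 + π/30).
cos(7π/90 + π/30) = cos 7π/90 cos π/30 - sin 7π/90 sin π/30 = 0.9397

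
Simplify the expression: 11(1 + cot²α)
11(1 + cot²α) = 11(csc²α) (using Pythagorean identity)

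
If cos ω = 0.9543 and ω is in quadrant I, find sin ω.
sin ω = 0.2989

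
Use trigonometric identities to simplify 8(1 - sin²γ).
8(1 - sin²γ) = 8(cos²γ) (using Pythagorean identity)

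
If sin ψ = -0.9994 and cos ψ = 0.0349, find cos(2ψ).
cos(2ψ) = cos²ψ - sin²ψ = -0.9976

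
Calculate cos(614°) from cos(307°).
cos(614°) = cos²307° - sin²307° = -0.2756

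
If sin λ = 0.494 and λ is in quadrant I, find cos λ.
cos λ = 0.8695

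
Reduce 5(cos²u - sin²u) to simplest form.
5(cos²u - sin²u) = 5(cos(2u)) (using Double angle)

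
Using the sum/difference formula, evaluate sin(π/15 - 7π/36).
sin(π/15 - 7π/36) = sin π/15 cos 7π/36 - cos π/15 sin 7π/36 = -0.3907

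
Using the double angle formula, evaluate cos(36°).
cos(36°) = cos²18° - sin²18° = 0.809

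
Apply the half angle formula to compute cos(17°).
cos(17°) = √((1 + cos 34°)/2) = 0.9563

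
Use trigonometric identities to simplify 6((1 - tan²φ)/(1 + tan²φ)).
6((1 - tan²φ)/(1 + tan²φ)) = 6(cos(2φ)) (using Double angle)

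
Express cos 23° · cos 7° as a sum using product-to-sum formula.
cos 23° cos 7° = (1/2)[cos(23°-7°) + cos(23°+7°)]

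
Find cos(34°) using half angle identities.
cos(34°) = √((1 + cos 68°)/2) = 0.829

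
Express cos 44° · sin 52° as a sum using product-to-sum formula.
cos 44° sin 52° = (1/2)[sin(44°+52°) - sin(44°-52°)]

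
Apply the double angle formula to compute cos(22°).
cos(22°) = 1 - 2sin²11° = 0.9272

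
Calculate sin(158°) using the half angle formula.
sin(158°) = √((1 - cos 316°)/2) = 0.3746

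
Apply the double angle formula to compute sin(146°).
sin(146°) = 2 sin 73° cos 73° = 0.5592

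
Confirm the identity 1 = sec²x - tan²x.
RHS = 1/cos²x - sin²x/cos²x = (1 - sin²x)/cos²x = cos²x/cos²x = 1 = LHS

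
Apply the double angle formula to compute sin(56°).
sin(56°) = 2 sin 28° cos 28° = 0.829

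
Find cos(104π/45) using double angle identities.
cos(104π/45) = cos²52π/45 - sin²52π/45 = 0.5592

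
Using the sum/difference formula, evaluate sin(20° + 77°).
sin(20° + 77°) = sin 20° cos 77° + cos 20° sin 77° = 0.9925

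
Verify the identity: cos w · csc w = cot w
LHS = cos w · (1/sin w) = cos w/sin w = cot w = RHS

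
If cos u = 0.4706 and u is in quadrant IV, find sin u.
sin u = -0.8823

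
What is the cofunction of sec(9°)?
sec(9°) = csc(90° - 9°) = csc(81°)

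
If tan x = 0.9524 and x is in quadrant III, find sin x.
sin x = -0.6897 (using tan²x + 1 = sec²x)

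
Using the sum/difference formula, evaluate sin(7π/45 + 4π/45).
sin(7π/45 + 4π/45) = sin 7π/45 cos 4π/45 + cos 7π/45 sin 4π/45 = 0.6947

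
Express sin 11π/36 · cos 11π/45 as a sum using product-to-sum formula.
sin 11π/36 cos 11π/45 = (1/2)[sin(11π/36+11π/45) + sin(11π/36-11π/45)]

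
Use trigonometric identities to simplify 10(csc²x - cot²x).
10(csc²x - cot²x) = 10 (using Pythagorean identity)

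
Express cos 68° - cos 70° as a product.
cos 68° - cos 70° = -2 sin(69°) sin(-1°)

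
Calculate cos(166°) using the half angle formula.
cos(166°) = -√((1 + cos 332°)/2) = -0.9703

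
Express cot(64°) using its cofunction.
cot(64°) = tan(90° - 64°) = tan(26°)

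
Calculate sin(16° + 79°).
sin(16° + 79°) = sin 16° cos 79° + cos 16° sin 79° = 0.9962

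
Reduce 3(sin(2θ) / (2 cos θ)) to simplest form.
3(sin(2θ) / (2 cos θ)) = 3(sin θ) (using Double angle)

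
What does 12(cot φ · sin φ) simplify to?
12(cot φ · sin φ) = 12(cos φ) (using Quotient identity)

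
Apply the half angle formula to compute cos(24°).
cos(24°) = √((1 + cos 48°)/2) = 0.9135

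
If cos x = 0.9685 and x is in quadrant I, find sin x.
sin x = 0.249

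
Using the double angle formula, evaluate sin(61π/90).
sin(61π/90) = 2 sin 61π/180 cos 61π/180 = 0.848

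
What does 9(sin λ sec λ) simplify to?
9(sin λ sec λ) = 9(tan λ) (using Reciprocal + quotient)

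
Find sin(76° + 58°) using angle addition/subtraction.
sin(76° + 58°) = sin 76° cos 58° + cos 76° sin 58° = 0.7193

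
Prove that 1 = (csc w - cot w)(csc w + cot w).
RHS = csc²w - cot²w = (1 + cot²w) - cot²w = 1 = LHS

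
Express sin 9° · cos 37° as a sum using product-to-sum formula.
sin 9° cos 37° = (1/2)[sin(9°+37°) + sin(9°-37°)]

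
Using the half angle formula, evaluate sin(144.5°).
sin(144.5°) = √((1 - cos 289°)/2) = 0.5807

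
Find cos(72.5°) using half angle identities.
cos(72.5°) = √((1 + cos 145°)/2) = 0.3007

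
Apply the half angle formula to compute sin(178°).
sin(178°) = √((1 - cos 356°)/2) = 0.0349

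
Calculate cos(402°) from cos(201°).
cos(402°) = cos²201° - sin²201° = 0.7431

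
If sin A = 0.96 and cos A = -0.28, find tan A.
tan A = sin A / cos A = -3.429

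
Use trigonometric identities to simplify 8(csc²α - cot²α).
8(csc²α - cot²α) = 8 (using Pythagorean identity)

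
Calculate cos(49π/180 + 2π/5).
cos(49π/180 + 2π/5) = cos 49π/180 cos 2π/5 - sin 49π/180 sin 2π/5 = -0.515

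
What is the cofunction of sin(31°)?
sin(31°) = cos(90° - 31°) = cos(59°)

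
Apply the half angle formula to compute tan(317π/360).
tan(317π/360) = sin 317π/180 / (1 + cos 317π/180) = -0.3939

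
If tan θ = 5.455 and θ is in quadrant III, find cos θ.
cos θ = -0.1803 (using tan²θ + 1 = sec²θ)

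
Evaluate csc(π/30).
csc(π/30) = 9.567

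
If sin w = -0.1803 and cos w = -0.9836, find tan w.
tan w = sin w / cos w = 0.1833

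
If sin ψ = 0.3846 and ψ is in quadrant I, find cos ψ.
cos ψ = 0.9231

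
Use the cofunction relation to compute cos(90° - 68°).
cos(90° - 68°) = sin(68°) = 0.9272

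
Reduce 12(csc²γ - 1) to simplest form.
12(csc²γ - 1) = 12(cot²γ) (using Pythagorean identity)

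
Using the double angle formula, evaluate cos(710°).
cos(710°) = cos²355° - sin²355° = 0.9848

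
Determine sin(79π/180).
sin(79π/180) = 0.9816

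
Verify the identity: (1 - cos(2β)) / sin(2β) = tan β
LHS = 2sin²β / (2 sin β cos β) = sin β/cos β = tan β = RHS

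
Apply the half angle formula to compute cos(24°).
cos(24°) = √((1 + cos 48°)/2) = 0.9135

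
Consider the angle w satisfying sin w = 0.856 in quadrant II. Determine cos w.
cos w = ±√(1 - sin²w) = -0.517 (negative in QII)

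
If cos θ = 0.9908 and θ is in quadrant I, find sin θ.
sin θ = 0.1353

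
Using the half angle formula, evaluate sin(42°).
sin(42°) = √((1 - cos 84°)/2) = 0.6691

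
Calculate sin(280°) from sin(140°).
sin(280°) = 2 sin 140° cos 140° = -0.9848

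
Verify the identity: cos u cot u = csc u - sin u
RHS = 1/sin u - sin u = (1 - sin²u)/sin u = cos²u/sin u = cos u · (cos u/sin u) = cos u cot u = LHS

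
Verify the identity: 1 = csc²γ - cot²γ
RHS = 1/sin²γ - cos²γ/sin²γ = (1 - cos²γ)/sin²γ = sin²γ/sin²γ = 1 = LHS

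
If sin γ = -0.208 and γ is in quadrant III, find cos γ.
cos γ = -0.9781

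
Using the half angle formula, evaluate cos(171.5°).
cos(171.5°) = -√((1 + cos 343°)/2) = -0.989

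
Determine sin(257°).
sin(257°) = -0.9744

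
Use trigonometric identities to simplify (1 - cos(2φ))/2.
(1 - cos(2φ))/2 = sin²φ (using Power reduction)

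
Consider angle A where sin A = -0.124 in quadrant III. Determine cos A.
cos A = ±√(1 - sin²A) = -0.9923 (negative in QIII)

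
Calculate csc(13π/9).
csc(13π/9) = -1.015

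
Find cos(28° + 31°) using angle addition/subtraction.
cos(28° + 31°) = cos 28° cos 31° - sin 28° sin 31° = 0.515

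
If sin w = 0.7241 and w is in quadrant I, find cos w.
cos w = 0.6897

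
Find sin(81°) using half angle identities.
sin(81°) = √((1 - cos 162°)/2) = 0.9877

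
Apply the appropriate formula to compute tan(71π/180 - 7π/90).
tan(71π/180 - 7π/90) = (tan 71π/180 - tan 7π/90)/(1 + tan 71π/180 tan 7π/90) = 1.54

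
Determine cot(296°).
cot(296°) = -0.4877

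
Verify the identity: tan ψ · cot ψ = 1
LHS = (sin ψ/cos ψ) · (cos ψ/sin ψ) = 1 = RHS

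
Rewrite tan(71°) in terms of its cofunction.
tan(71°) = cot(90° - 71°) = cot(19°)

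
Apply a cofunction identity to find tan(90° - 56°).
tan(90° - 56°) = cot(56°) = 0.6745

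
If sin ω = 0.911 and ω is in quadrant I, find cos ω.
cos ω = 0.4124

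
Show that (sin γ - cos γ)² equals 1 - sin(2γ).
LHS = sin²γ - 2 sin γ cos γ + cos²γ = (sin²γ + cos²γ) - 2 sin γ cos γ = 1 - sin(2γ) = RHS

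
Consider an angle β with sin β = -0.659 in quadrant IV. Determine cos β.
cos β = √(1 - sin²β) = 0.7521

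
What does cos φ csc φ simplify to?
cos φ csc φ = cot φ (using Reciprocal + quotient)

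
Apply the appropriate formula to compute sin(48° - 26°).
sin(48° - 26°) = sin 48° cos 26° - cos 48° sin 26° = 0.3746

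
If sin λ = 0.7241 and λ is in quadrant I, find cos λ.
cos λ = 0.6897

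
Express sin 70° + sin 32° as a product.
sin 70° + sin 32° = 2 sin(51°) cos(19°)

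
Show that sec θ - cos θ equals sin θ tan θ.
LHS = 1/cos θ - cos θ = (1 - cos²θ)/cos θ = sin²θ/cos θ = sin θ · (sin θ/cos θ) = sin θ tan θ = RHS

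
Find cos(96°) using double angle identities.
cos(96°) = cos²48° - sin²48° = -0.1045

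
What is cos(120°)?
cos(120°) = -1/2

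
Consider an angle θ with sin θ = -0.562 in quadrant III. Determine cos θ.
cos θ = ±√(1 - sin²θ) = -0.8271 (negative in QIII)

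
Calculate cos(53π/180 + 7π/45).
cos(53π/180 + 7π/45) = cos 53π/180 cos 7π/45 - sin 53π/180 sin 7π/45 = 0.1564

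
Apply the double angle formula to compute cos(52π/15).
cos(52π/15) = cos²26π/15 - sin²26π/15 = -0.1045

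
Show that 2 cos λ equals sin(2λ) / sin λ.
RHS = 2 sin λ cos λ / sin λ = 2 cos λ = LHS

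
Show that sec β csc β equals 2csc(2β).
RHS = 2/sin(2β) = 2/(2 sin β cos β) = 1/(sin β cos β) = (1/cos β)(1/sin β) = sec β csc β = LHS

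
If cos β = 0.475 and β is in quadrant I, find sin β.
sin β = 0.88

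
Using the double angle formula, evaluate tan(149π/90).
tan(149π/90) = 2 tan 149π/180 / (1 - tan²149π/180) = -1.881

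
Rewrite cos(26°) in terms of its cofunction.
cos(26°) = sin(90° - 26°) = sin(64°)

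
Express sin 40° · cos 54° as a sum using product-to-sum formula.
sin 40° cos 54° = (1/2)[sin(40°+54°) + sin(40°-54°)]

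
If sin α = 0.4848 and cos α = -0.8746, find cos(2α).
cos(2α) = cos²α - sin²α = 0.5299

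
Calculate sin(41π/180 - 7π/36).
sin(41π/180 - 7π/36) = sin 41π/180 cos 7π/36 - cos 41π/180 sin 7π/36 = 0.1045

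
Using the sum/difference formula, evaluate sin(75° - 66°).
sin(75° - 66°) = sin 75° cos 66° - cos 75° sin 66° = 0.1564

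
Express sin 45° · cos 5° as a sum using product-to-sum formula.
sin 45° cos 5° = (1/2)[sin(45°+5°) + sin(45°-5°)]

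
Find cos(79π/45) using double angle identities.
cos(79π/45) = cos²79π/90 - sin²79π/90 = 0.7193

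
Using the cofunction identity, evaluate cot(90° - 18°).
cot(90° - 18°) = tan(18°) = 0.3249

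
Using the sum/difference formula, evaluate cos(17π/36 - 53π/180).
cos(17π/36 - 53π/180) = cos 17π/36 cos 53π/180 + sin 17π/36 sin 53π/180 = 0.848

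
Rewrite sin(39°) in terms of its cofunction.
sin(39°) = cos(90° - 39°) = cos(51°)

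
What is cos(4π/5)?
cos(4π/5) = -0.809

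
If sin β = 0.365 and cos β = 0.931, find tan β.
tan β = sin β / cos β = 0.3921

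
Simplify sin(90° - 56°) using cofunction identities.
sin(90° - 56°) = cos(56°)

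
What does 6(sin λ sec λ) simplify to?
6(sin λ sec λ) = 6(tan λ) (using Reciprocal + quotient)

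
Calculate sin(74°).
sin(74°) = 0.9613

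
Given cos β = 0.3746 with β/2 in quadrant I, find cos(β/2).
cos(β/2) = ±√((1 + cos β)/2); positive since β/2 ∈ QI, so cos(β/2) = 0.829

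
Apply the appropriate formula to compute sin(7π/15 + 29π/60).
sin(7π/15 + 29π/60) = sin 7π/15 cos 29π/60 + cos 7π/15 sin 29π/60 = 0.1564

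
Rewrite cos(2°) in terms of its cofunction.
cos(2°) = sin(90° - 2°) = sin(88°)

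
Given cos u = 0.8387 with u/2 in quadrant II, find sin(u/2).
sin(u/2) = ±√((1 - cos u)/2); positive since u/2 ∈ QII, so sin(u/2) = 0.284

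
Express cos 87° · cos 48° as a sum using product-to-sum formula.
cos 87° cos 48° = (1/2)[cos(87°-48°) + cos(87°+48°)]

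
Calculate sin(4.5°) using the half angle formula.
sin(4.5°) = √((1 - cos 9°)/2) = 0.07846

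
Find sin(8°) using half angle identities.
sin(8°) = √((1 - cos 16°)/2) = 0.1392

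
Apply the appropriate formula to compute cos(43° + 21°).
cos(43° + 21°) = cos 43° cos 21° - sin 43° sin 21° = 0.4384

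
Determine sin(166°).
sin(166°) = 0.2419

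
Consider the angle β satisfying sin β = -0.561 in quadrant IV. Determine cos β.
cos β = √(1 - sin²β) = 0.8278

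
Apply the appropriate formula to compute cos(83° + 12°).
cos(83° + 12°) = cos 83° cos 12° - sin 83° sin 12° = -0.08716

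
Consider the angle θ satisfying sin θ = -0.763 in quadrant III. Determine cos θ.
cos θ = ±√(1 - sin²θ) = -0.6464 (negative in QIII)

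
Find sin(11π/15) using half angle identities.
sin(11π/15) = √((1 - cos 22π/15)/2) = 0.7431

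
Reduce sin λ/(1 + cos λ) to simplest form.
sin λ/(1 + cos λ) = tan(λ/2) (using Half angle)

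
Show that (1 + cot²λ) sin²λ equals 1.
LHS = csc²λ · sin²λ = (1/sin²λ) · sin²λ = 1 = RHS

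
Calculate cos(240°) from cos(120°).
cos(240°) = cos²120° - sin²120° = -1/2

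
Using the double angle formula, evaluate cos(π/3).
cos(π/3) = cos²π/6 - sin²π/6 = 1/2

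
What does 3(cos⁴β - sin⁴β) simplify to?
3(cos⁴β - sin⁴β) = 3(cos(2β)) (using Factoring + double angle)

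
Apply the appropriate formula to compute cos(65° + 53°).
cos(65° + 53°) = cos 65° cos 53° - sin 65° sin 53° = -0.4695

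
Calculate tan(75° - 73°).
tan(75° - 73°) = (tan 75° - tan 73°)/(1 + tan 75° tan 73°) = 0.03492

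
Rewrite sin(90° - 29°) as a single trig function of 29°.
sin(90° - 29°) = cos(29°)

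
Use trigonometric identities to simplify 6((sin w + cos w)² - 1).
6((sin w + cos w)² - 1) = 6(sin(2w)) (using Pythagorean + double angle)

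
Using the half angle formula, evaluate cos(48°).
cos(48°) = √((1 + cos 96°)/2) = 0.6691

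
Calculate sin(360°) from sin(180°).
sin(360°) = 2 sin 180° cos 180° = 0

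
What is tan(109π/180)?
tan(109π/180) = -2.904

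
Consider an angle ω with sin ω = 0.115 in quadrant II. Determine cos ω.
cos ω = ±√(1 - sin²ω) = -0.9934 (negative in QII)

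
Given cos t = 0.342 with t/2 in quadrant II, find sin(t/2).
sin(t/2) = ±√((1 - cos t)/2); positive since t/2 ∈ QII, so sin(t/2) = 0.5736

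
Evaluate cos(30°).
cos(30°) = √3/2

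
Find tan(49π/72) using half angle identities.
tan(49π/72) = sin 49π/36 / (1 + cos 49π/36) = -1.57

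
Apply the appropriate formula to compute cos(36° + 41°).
cos(36° + 41°) = cos 36° cos 41° - sin 36° sin 41° = 0.225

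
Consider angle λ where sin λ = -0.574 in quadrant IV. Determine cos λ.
cos λ = √(1 - sin²λ) = 0.8189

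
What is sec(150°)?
sec(150°) = -2√3/3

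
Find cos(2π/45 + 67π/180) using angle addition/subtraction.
cos(2π/45 + 67π/180) = cos 2π/45 cos 67π/180 - sin 2π/45 sin 67π/180 = (√6-√2)/4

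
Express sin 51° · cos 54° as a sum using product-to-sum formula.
sin 51° cos 54° = (1/2)[sin(51°+54°) + sin(51°-54°)]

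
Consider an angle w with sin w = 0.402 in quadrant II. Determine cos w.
cos w = ±√(1 - sin²w) = -0.9156 (negative in QII)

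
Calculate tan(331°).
tan(331°) = -0.5543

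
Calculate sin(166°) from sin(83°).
sin(166°) = 2 sin 83° cos 83° = 0.2419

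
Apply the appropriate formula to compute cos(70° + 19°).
cos(70° + 19°) = cos 70° cos 19° - sin 70° sin 19° = 0.01745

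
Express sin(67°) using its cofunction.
sin(67°) = cos(90° - 67°) = cos(23°)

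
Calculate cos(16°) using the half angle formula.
cos(16°) = √((1 + cos 32°)/2) = 0.9613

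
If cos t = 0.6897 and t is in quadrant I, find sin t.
sin t = 0.7241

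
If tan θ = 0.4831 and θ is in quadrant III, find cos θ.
cos θ = -0.9004 (using tan²θ + 1 = sec²θ)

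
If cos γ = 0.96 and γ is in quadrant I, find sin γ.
sin γ = 0.28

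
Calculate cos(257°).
cos(257°) = -0.225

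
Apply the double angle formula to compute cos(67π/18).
cos(67π/18) = cos²67π/36 - sin²67π/36 = 0.6428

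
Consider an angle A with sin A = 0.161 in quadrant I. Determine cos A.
cos A = √(1 - sin²A) = 0.987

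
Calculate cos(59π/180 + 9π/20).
cos(59π/180 + 9π/20) = cos 59π/180 cos 9π/20 - sin 59π/180 sin 9π/20 = -0.766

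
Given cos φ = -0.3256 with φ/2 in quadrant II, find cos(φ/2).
cos(φ/2) = ±√((1 + cos φ)/2); negative since φ/2 ∈ QII, so cos(φ/2) = -0.5807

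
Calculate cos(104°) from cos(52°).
cos(104°) = cos²52° - sin²52° = -0.2419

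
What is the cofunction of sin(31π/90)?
sin(31π/90) = cos(π/2 - 31π/90) = cos(7π/45)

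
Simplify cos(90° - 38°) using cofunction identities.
cos(90° - 38°) = sin(38°)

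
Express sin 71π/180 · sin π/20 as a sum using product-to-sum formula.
sin 71π/180 sin π/20 = (1/2)[cos(71π/180-π/20) - cos(71π/180+π/20)]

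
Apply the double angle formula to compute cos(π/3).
cos(π/3) = cos²π/6 - sin²π/6 = 1/2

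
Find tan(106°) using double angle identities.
tan(106°) = 2 tan 53° / (1 - tan²53°) = -3.487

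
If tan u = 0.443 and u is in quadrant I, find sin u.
sin u = 0.405 (using tan²u + 1 = sec²u)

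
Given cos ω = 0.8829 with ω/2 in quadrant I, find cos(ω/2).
cos(ω/2) = ±√((1 + cos ω)/2); positive since ω/2 ∈ QI, so cos(ω/2) = 0.9703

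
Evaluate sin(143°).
sin(143°) = 0.6018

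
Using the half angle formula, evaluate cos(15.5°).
cos(15.5°) = √((1 + cos 31°)/2) = 0.9636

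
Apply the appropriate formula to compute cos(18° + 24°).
cos(18° + 24°) = cos 18° cos 24° - sin 18° sin 24° = 0.7431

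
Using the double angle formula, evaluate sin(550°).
sin(550°) = 2 sin 275° cos 275° = -0.1736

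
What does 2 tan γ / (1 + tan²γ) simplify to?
2 tan γ / (1 + tan²γ) = sin(2γ) (using Double angle)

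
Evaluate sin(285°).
sin(285°) = -(√6+√2)/4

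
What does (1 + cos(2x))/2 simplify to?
(1 + cos(2x))/2 = cos²x (using Power reduction)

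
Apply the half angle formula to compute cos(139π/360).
cos(139π/360) = √((1 + cos 139π/180)/2) = 0.3502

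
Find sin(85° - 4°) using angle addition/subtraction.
sin(85° - 4°) = sin 85° cos 4° - cos 85° sin 4° = 0.9877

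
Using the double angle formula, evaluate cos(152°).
cos(152°) = cos²76° - sin²76° = -0.8829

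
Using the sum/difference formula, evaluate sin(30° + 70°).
sin(30° + 70°) = sin 30° cos 70° + cos 30° sin 70° = 0.9848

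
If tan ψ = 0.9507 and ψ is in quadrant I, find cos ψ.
cos ψ = 0.7247 (using tan²ψ + 1 = sec²ψ)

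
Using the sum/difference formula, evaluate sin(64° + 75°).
sin(64° + 75°) = sin 64° cos 75° + cos 64° sin 75° = 0.6561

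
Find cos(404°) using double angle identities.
cos(404°) = cos²202° - sin²202° = 0.7193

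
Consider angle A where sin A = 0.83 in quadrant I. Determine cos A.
cos A = √(1 - sin²A) = 0.5578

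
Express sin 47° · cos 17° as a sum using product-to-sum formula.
sin 47° cos 17° = (1/2)[sin(47°+17°) + sin(47°-17°)]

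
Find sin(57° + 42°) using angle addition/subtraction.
sin(57° + 42°) = sin 57° cos 42° + cos 57° sin 42° = 0.9877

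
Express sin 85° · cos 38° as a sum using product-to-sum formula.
sin 85° cos 38° = (1/2)[sin(85°+38°) + sin(85°-38°)]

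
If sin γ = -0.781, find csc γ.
csc γ = 1/sin γ = -1.28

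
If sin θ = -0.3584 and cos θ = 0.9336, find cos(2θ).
cos(2θ) = cos²θ - sin²θ = 0.7432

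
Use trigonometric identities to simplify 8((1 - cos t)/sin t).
8((1 - cos t)/sin t) = 8(tan(t/2)) (using Half angle)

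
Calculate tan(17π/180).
tan(17π/180) = 0.3057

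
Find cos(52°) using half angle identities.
cos(52°) = √((1 + cos 104°)/2) = 0.6157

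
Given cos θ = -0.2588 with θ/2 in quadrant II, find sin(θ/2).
sin(θ/2) = ±√((1 - cos θ)/2); positive since θ/2 ∈ QII, so sin(θ/2) = 0.7933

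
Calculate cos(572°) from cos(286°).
cos(572°) = cos²286° - sin²286° = -0.848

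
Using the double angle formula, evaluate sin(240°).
sin(240°) = 2 sin 120° cos 120° = -√3/2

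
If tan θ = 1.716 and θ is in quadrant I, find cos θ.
cos θ = 0.5035 (using tan²θ + 1 = sec²θ)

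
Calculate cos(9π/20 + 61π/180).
cos(9π/20 + 61π/180) = cos 9π/20 cos 61π/180 - sin 9π/20 sin 61π/180 = -0.788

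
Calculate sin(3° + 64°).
sin(3° + 64°) = sin 3° cos 64° + cos 3° sin 64° = 0.9205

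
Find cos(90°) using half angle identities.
cos(90°) = √((1 + cos 180°)/2) = 0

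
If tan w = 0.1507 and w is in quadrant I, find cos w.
cos w = 0.9888 (using tan²w + 1 = sec²w)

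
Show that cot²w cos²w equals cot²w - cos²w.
RHS = cos²w/sin²w - cos²w = cos²w(1/sin²w - 1) = cos²w · (1 - sin²w)/sin²w = cos²w · cos²w/sin²w = cos²w · cot²w = LHS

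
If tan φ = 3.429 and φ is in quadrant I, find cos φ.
cos φ = 0.28 (using tan²φ + 1 = sec²φ)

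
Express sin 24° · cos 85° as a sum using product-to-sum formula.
sin 24° cos 85° = (1/2)[sin(24°+85°) + sin(24°-85°)]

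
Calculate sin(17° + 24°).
sin(17° + 24°) = sin 17° cos 24° + cos 17° sin 24° = 0.6561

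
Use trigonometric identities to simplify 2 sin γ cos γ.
2 sin γ cos γ = sin(2γ) (using Double angle)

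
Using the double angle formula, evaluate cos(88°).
cos(88°) = cos²44° - sin²44° = 0.0349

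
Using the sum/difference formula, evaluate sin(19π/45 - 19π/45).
sin(19π/45 - 19π/45) = sin 19π/45 cos 19π/45 - cos 19π/45 sin 19π/45 = 0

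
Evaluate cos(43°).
cos(43°) = 0.7314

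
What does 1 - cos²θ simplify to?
1 - cos²θ = sin²θ (using Pythagorean identity)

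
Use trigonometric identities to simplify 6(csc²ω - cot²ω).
6(csc²ω - cot²ω) = 6 (using Pythagorean identity)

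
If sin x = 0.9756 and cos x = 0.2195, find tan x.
tan x = sin x / cos x = 4.445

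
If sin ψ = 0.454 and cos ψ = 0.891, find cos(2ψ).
cos(2ψ) = cos²ψ - sin²ψ = 0.5878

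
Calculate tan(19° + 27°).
tan(19° + 27°) = (tan 19° + tan 27°)/(1 - tan 19° tan 27°) = 1.036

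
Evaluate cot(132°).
cot(132°) = -0.9004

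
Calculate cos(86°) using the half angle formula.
cos(86°) = √((1 + cos 172°)/2) = 0.06976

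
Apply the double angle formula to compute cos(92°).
cos(92°) = cos²46° - sin²46° = -0.0349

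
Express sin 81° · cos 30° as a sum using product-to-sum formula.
sin 81° cos 30° = (1/2)[sin(81°+30°) + sin(81°-30°)]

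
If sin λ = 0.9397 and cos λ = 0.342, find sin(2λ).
sin(2λ) = 2 sin λ cos λ = 0.6428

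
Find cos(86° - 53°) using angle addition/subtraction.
cos(86° - 53°) = cos 86° cos 53° + sin 86° sin 53° = 0.8387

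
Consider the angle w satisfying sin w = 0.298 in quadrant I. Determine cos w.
cos w = √(1 - sin²w) = 0.9546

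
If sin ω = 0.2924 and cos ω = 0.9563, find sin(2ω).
sin(2ω) = 2 sin ω cos ω = 0.5592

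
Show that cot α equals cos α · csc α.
RHS = cos α · (1/sin α) = cos α/sin α = cot α = LHS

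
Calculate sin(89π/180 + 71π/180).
sin(89π/180 + 71π/180) = sin 89π/180 cos 71π/180 + cos 89π/180 sin 71π/180 = 0.342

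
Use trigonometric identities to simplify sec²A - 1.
sec²A - 1 = tan²A (using Pythagorean identity)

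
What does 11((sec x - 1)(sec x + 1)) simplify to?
11((sec x - 1)(sec x + 1)) = 11(tan²x) (using Diff. of squares)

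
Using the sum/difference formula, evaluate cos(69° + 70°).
cos(69° + 70°) = cos 69° cos 70° - sin 69° sin 70° = -0.7547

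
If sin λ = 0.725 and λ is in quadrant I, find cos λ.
cos λ = 0.6887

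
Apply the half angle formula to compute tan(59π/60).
tan(59π/60) = sin 59π/30 / (1 + cos 59π/30) = -0.05241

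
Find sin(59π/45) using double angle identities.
sin(59π/45) = 2 sin 59π/90 cos 59π/90 = -0.829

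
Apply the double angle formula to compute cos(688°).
cos(688°) = cos²344° - sin²344° = 0.848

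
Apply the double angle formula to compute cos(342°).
cos(342°) = cos²171° - sin²171° = 0.9511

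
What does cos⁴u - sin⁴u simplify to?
cos⁴u - sin⁴u = cos(2u) (using Factoring + double angle)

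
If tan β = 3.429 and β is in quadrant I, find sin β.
sin β = 0.96 (using tan²β + 1 = sec²β)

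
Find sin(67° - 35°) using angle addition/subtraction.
sin(67° - 35°) = sin 67° cos 35° - cos 67° sin 35° = 0.5299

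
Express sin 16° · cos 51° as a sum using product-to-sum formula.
sin 16° cos 51° = (1/2)[sin(16°+51°) + sin(16°-51°)]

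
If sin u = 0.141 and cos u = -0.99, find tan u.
tan u = sin u / cos u = -0.1424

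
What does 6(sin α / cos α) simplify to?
6(sin α / cos α) = 6(tan α) (using Quotient identity)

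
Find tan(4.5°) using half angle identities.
tan(4.5°) = sin 9° / (1 + cos 9°) = 0.0787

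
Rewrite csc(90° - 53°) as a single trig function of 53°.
csc(90° - 53°) = sec(53°)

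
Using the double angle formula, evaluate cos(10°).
cos(10°) = cos²5° - sin²5° = 0.9848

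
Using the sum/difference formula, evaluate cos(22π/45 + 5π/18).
cos(22π/45 + 5π/18) = cos 22π/45 cos 5π/18 - sin 22π/45 sin 5π/18 = -0.7431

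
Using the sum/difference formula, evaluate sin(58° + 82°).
sin(58° + 82°) = sin 58° cos 82° + cos 58° sin 82° = 0.6428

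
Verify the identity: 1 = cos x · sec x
RHS = cos x · (1/cos x) = 1 = LHS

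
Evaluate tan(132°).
tan(132°) = -1.111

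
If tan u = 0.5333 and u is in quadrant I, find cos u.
cos u = 0.8824 (using tan²u + 1 = sec²u)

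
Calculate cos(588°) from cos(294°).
cos(588°) = cos²294° - sin²294° = -0.6691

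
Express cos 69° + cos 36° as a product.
cos 69° + cos 36° = 2 cos(52.5°) cos(16.5°)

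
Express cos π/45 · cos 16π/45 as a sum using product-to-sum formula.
cos π/45 cos 16π/45 = (1/2)[cos(π/45-16π/45) + cos(π/45+16π/45)]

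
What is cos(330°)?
cos(330°) = √3/2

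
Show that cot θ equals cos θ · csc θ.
RHS = cos θ · (1/sin θ) = cos θ/sin θ = cot θ = LHS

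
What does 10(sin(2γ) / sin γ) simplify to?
10(sin(2γ) / sin γ) = 10(2 cos γ) (using Double angle)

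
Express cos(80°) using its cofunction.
cos(80°) = sin(90° - 80°) = sin(10°)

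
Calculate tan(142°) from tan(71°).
tan(142°) = 2 tan 71° / (1 - tan²71°) = -0.7813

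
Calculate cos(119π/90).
cos(119π/90) = -0.5299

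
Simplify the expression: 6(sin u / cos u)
6(sin u / cos u) = 6(tan u) (using Quotient identity)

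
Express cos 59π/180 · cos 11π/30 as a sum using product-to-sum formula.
cos 59π/180 cos 11π/30 = (1/2)[cos(59π/180-11π/30) + cos(59π/180+11π/30)]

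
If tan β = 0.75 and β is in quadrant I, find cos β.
cos β = 0.8 (using tan²β + 1 = sec²β)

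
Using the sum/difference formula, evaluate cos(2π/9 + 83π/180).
cos(2π/9 + 83π/180) = cos 2π/9 cos 83π/180 - sin 2π/9 sin 83π/180 = -0.5446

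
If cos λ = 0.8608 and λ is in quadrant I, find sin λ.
sin λ = 0.5089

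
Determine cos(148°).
cos(148°) = -0.848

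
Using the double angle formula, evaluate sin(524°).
sin(524°) = 2 sin 262° cos 262° = 0.2756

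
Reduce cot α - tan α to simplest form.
cot α - tan α = 2 cot(2α) (using Double angle)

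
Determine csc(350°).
csc(350°) = -5.759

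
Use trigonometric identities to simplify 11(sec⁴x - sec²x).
11(sec⁴x - sec²x) = 11(tan⁴x + tan²x) (using Pythagorean)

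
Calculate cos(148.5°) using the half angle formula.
cos(148.5°) = -√((1 + cos 297°)/2) = -0.8526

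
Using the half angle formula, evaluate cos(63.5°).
cos(63.5°) = √((1 + cos 127°)/2) = 0.4462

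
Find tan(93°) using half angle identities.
tan(93°) = sin 186° / (1 + cos 186°) = -19.08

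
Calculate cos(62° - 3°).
cos(62° - 3°) = cos 62° cos 3° + sin 62° sin 3° = 0.515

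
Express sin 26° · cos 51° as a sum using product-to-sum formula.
sin 26° cos 51° = (1/2)[sin(26°+51°) + sin(26°-51°)]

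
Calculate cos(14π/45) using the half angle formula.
cos(14π/45) = √((1 + cos 28π/45)/2) = 0.5592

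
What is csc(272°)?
csc(272°) = -1.001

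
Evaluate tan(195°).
tan(195°) = 2-√3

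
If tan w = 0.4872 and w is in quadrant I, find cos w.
cos w = 0.899 (using tan²w + 1 = sec²w)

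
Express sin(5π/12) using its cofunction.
sin(5π/12) = cos(π/2 - 5π/12) = cos(π/12)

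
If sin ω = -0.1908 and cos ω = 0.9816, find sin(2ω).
sin(2ω) = 2 sin ω cos ω = -0.3746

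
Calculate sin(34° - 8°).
sin(34° - 8°) = sin 34° cos 8° - cos 34° sin 8° = 0.4384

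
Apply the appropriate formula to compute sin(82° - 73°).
sin(82° - 73°) = sin 82° cos 73° - cos 82° sin 73° = 0.1564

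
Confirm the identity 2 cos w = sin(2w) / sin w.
RHS = 2 sin w cos w / sin w = 2 cos w = LHS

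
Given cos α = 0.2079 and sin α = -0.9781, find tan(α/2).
tan(α/2) = sin α / (1 + cos α) = -0.8098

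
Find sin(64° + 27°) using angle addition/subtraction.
sin(64° + 27°) = sin 64° cos 27° + cos 64° sin 27° = 0.9998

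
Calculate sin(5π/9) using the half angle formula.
sin(5π/9) = √((1 - cos 10π/9)/2) = 0.9848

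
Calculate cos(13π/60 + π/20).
cos(13π/60 + π/20) = cos 13π/60 cos π/20 - sin 13π/60 sin π/20 = 0.6691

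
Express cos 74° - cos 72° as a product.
cos 74° - cos 72° = -2 sin(73°) sin(1°)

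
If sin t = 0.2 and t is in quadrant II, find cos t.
cos t = -0.9798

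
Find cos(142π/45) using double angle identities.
cos(142π/45) = cos²71π/45 - sin²71π/45 = -0.8829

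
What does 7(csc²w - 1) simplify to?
7(csc²w - 1) = 7(cot²w) (using Pythagorean identity)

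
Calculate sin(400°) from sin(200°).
sin(400°) = 2 sin 200° cos 200° = 0.6428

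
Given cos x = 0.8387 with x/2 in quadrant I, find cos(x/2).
cos(x/2) = ±√((1 + cos x)/2); positive since x/2 ∈ QI, so cos(x/2) = 0.9588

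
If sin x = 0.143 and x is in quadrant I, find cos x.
cos x = 0.9897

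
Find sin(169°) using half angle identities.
sin(169°) = √((1 - cos 338°)/2) = 0.1908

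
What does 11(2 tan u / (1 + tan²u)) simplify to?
11(2 tan u / (1 + tan²u)) = 11(sin(2u)) (using Double angle)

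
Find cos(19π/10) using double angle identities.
cos(19π/10) = 1 - 2sin²19π/20 = 0.9511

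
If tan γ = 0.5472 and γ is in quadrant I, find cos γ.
cos γ = 0.8773 (using tan²γ + 1 = sec²γ)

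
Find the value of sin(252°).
sin(252°) = -0.9511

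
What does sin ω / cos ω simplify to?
sin ω / cos ω = tan ω (using Quotient identity)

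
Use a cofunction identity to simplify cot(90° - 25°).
cot(90° - 25°) = tan(25°)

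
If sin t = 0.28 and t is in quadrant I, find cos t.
cos t = 0.96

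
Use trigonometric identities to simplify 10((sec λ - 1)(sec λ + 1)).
10((sec λ - 1)(sec λ + 1)) = 10(tan²λ) (using Diff. of squares)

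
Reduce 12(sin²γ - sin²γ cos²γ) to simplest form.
12(sin²γ - sin²γ cos²γ) = 12(sin⁴γ) (using Factoring)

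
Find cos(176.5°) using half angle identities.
cos(176.5°) = -√((1 + cos 353°)/2) = -0.9981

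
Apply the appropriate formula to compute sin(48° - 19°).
sin(48° - 19°) = sin 48° cos 19° - cos 48° sin 19° = 0.4848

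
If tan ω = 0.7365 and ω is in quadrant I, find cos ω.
cos ω = 0.8052 (using tan²ω + 1 = sec²ω)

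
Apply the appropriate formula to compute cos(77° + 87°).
cos(77° + 87°) = cos 77° cos 87° - sin 77° sin 87° = -0.9613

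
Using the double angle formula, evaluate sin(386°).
sin(386°) = 2 sin 193° cos 193° = 0.4384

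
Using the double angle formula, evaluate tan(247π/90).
tan(247π/90) = 2 tan 247π/180 / (1 - tan²247π/180) = -1.036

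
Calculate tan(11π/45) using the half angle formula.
tan(11π/45) = sin 22π/45 / (1 + cos 22π/45) = 0.9657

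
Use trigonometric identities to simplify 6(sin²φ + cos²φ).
6(sin²φ + cos²φ) = 6 (using Pythagorean identity)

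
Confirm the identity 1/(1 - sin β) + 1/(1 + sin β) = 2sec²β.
LHS = [(1 + sin β) + (1 - sin β)] / [(1 - sin β)(1 + sin β)] = 2/(1 - sin²β) = 2/cos²β = 2sec²β = RHS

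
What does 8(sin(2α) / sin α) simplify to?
8(sin(2α) / sin α) = 8(2 cos α) (using Double angle)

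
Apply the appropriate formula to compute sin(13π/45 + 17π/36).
sin(13π/45 + 17π/36) = sin 13π/45 cos 17π/36 + cos 13π/45 sin 17π/36 = 0.682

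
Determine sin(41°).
sin(41°) = 0.6561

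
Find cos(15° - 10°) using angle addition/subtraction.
cos(15° - 10°) = cos 15° cos 10° + sin 15° sin 10° = 0.9962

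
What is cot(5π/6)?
cot(5π/6) = -√3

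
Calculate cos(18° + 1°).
cos(18° + 1°) = cos 18° cos 1° - sin 18° sin 1° = 0.9455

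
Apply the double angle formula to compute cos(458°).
cos(458°) = cos²229° - sin²229° = -0.1392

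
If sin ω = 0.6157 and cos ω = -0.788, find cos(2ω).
cos(2ω) = cos²ω - sin²ω = 0.2419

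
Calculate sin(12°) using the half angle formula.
sin(12°) = √((1 - cos 24°)/2) = 0.2079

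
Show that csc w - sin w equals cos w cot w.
LHS = 1/sin w - sin w = (1 - sin²w)/sin w = cos²w/sin w = cos w · (cos w/sin w) = cos w cot w = RHS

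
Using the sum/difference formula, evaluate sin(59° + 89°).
sin(59° + 89°) = sin 59° cos 89° + cos 59° sin 89° = 0.5299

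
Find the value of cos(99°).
cos(99°) = -0.1564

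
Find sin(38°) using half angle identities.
sin(38°) = √((1 - cos 76°)/2) = 0.6157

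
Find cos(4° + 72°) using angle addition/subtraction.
cos(4° + 72°) = cos 4° cos 72° - sin 4° sin 72° = 0.2419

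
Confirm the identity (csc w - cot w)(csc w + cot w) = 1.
LHS = csc²w - cot²w = (1 + cot²w) - cot²w = 1 = RHS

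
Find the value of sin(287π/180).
sin(287π/180) = -0.9563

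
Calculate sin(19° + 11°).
sin(19° + 11°) = sin 19° cos 11° + cos 19° sin 11° = 1/2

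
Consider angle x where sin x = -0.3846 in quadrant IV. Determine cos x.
cos x = √(1 - sin²x) = 0.9231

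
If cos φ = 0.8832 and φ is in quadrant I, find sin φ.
sin φ = 0.469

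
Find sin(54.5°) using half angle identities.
sin(54.5°) = √((1 - cos 109°)/2) = 0.8141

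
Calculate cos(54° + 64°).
cos(54° + 64°) = cos 54° cos 64° - sin 54° sin 64° = -0.4695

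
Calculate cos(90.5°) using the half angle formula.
cos(90.5°) = -√((1 + cos 181°)/2) = -0.008727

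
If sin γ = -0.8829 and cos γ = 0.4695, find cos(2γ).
cos(2γ) = cos²γ - sin²γ = -0.5591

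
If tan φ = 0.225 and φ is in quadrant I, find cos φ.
cos φ = 0.9756 (using tan²φ + 1 = sec²φ)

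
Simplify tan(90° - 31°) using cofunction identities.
tan(90° - 31°) = cot(31°)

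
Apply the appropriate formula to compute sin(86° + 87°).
sin(86° + 87°) = sin 86° cos 87° + cos 86° sin 87° = 0.1219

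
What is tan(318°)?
tan(318°) = -0.9004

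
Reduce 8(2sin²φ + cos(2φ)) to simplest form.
8(2sin²φ + cos(2φ)) = 8 (using Double angle)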